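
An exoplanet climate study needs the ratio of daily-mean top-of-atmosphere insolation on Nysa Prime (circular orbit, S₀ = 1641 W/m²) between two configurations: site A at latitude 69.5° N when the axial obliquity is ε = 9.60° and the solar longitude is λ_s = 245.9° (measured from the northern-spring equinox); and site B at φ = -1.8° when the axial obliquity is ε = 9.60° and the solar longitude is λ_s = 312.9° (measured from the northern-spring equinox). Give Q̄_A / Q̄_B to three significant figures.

— Configuration A (φ=+69.5°):
Solar declination: sin δ = sin ε · sin λ_s = sin 9.60° × sin 245.9° = -0.15223, so δ = -8.756°.
cos H₀ = −tan(+69.5°) tan(-8.756°) = 0.4120, H₀ = 1.1462 rad.
Bracket: H₀ sin φ sin δ + cos φ cos δ sin H₀ = 1.1462×0.93667×-0.15223 + 0.35021×0.98834×0.91120 = -0.163436 + 0.315391 = 0.151955.
Q̄ = (S₀/π) × [bracket] = (1641/π) × 0.151955 = 79.373 W/m².
— Configuration B (φ=-1.8°):
Solar declination: sin δ = sin ε · sin λ_s = sin 9.60° × sin 312.9° = -0.12217, so δ = -7.017°.
cos H₀ = −tan(-1.8°) tan(-7.017°) = -0.0039, H₀ = 1.5747 rad.
Bracket: H₀ sin φ sin δ + cos φ cos δ sin H₀ = 1.5747×-0.03141×-0.12217 + 0.99951×0.99251×0.99999 = 0.006043 + 0.992014 = 0.998057.
Q̄ = (S₀/π) × [bracket] = (1641/π) × 0.998057 = 521.33 W/m².
Ratio Q̄_A / Q̄_B = 79.373 / 521.33 = 0.1523.

Q̄_A / Q̄_B ≈ 0.152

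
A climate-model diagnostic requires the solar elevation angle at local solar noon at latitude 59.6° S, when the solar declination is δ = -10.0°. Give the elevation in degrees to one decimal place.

At local noon the hour angle is zero, so the zenith angle equals |ϕ − δ| = |-59.6° − (-10.000°)| = 49.600°.
Elevation = 90° − 49.600° = 40.4°.

40.4°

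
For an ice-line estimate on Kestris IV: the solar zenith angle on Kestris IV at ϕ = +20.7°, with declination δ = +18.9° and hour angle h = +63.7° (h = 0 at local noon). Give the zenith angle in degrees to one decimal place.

θ_z = 59.6°

cos θ_z = sin ϕ sin δ + cos ϕ cos δ cos h = 0.114497 + 0.392122 = 0.506619.
θ_z = arccos(0.506619) = 59.6°.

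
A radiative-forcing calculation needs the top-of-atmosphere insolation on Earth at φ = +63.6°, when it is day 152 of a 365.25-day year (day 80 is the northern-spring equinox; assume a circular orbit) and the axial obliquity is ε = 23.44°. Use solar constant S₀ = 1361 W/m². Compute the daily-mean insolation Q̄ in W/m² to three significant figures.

Solar longitude: λ_s = 360° × (152 − 80)/365.25 = 70.965°.
sin δ = sin 23.44° × sin 70.965° = 0.37604, so δ = +22.088°.
cos H₀ = −tan(+63.6°) tan(+22.088°) = -0.8175, H₀ = 2.5279 rad.
Bracket: H₀ sin φ sin δ + cos φ cos δ sin H₀ = 2.5279×0.89571×0.37604 + 0.44464×0.92660×0.57589 = 0.851454 + 0.237269 = 1.088723.
Q̄ = (S₀/π) × [bracket] = (1361/π) × 1.088723 = 471.7 W/m².

Q̄ ≈ 472 W/m²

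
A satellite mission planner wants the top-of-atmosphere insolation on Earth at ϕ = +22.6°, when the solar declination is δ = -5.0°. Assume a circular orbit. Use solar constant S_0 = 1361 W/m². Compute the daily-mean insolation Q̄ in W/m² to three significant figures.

cos h₀ = −tan(+22.6°) tan(-5.000°) = 0.0364, h₀ = 1.5344 rad.
Bracket: h₀ sin ϕ sin δ + cos ϕ cos δ sin h₀ = 1.5344×0.38430×-0.08716 + 0.92321×0.99619×0.99934 = -0.051396 + 0.919086 = 0.867690.
Q̄ = (S_0/π) × [bracket] = (1361/π) × 0.867690 = 375.9 W/m².

Q̄ ≈ 376 W/m²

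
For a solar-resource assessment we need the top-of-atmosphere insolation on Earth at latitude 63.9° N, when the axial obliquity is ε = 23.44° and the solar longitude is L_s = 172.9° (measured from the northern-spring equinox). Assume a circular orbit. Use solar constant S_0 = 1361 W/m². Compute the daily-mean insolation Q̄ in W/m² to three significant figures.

Q̄ ≈ 221 W/m²

Solar declination: sin δ = sin ε · sin L_s = sin 23.44° × sin 172.9° = 0.04917, so δ = +2.818°.
cos h₀ = −tan(+63.9°) tan(+2.818°) = -0.1005, h₀ = 1.6715 rad.
Bracket: h₀ sin ϕ sin δ + cos ϕ cos δ sin h₀ = 1.6715×0.89803×0.04917 + 0.43994×0.99879×0.99494 = 0.073807 + 0.437184 = 0.510991.
Q̄ = (S_0/π) × [bracket] = (1361/π) × 0.510991 = 221.4 W/m².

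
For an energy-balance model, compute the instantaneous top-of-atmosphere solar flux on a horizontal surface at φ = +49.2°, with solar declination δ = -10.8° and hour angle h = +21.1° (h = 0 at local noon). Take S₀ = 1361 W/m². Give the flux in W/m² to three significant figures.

622 W/m²

cos θ_z = sin φ sin δ + cos φ cos δ cos h = -0.141847 + 0.598813 = 0.456966.
Flux = S₀ · cos θ_z = 1361 × 0.456966 = 621.9 W/m².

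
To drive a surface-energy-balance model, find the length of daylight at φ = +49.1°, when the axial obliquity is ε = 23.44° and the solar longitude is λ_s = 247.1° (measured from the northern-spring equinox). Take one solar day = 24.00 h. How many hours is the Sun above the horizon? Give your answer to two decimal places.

8.39 h

Solar declination: sin δ = sin ε · sin λ_s = sin 23.44° × sin 247.1° = -0.36644, so δ = -21.496°.
cos H₀ = −tan φ · tan δ = −tan(+49.1°) × tan(-21.496°) = 0.4547, so H₀ = 1.0988 rad = 62.96°.
Daylight = 2H₀/(2π) × 24.00 h = (1.0988/π) × 24.00 = 8.39 h.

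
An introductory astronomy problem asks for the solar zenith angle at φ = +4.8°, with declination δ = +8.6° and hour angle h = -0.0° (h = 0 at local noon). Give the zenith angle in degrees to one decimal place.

cos θ_z = sin φ sin δ + cos φ cos δ cos h = 0.012513 + 0.985289 = 0.997802.
θ_z = arccos(0.997802) = 3.8°.

θ_z = 3.8°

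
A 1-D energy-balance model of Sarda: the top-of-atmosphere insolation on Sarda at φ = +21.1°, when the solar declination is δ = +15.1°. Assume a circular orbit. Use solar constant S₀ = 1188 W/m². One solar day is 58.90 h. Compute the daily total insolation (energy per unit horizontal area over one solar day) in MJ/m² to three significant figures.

84.4 MJ/m²

cos H₀ = −tan(+21.1°) tan(+15.100°) = -0.1041, H₀ = 1.6751 rad.
Bracket: H₀ sin φ sin δ + cos φ cos δ sin H₀ = 1.6751×0.36000×0.26050 + 0.93295×0.96547×0.99457 = 0.157091 + 0.895844 = 1.052935.
Q̄ = (S₀/π) × [bracket] = (1188/π) × 1.052935 = 398.17 W/m².
Daily total = Q̄ × 58.90 h × 3600 s/h = 398.17 × 58.90 × 3600 / 10⁶ = 84.43 MJ/m².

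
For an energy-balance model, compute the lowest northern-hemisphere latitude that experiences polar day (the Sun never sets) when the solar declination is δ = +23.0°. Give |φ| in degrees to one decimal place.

Polar day requires cos H₀ = −tan φ tan δ ≤ −1, i.e. tan φ tan δ ≥ 1.
The boundary is |tan φ| · |tan δ| = 1, so |φ| = 90° − |δ| = 90° − 23.0° = 67.0° in the northern hemisphere.

|φ| = 67.0°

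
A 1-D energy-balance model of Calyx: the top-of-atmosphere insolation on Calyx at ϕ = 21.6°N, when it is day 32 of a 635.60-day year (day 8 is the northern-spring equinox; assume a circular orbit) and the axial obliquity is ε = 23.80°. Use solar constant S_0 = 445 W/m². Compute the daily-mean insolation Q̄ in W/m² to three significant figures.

Solar longitude: L_s = 360° × (32 − 8)/635.60 = 13.593°.
sin δ = sin 23.80° × sin 13.593° = 0.09485, so δ = +5.442°.
cos h₀ = −tan(+21.6°) tan(+5.442°) = -0.0377, h₀ = 1.6085 rad.
Bracket: h₀ sin ϕ sin δ + cos ϕ cos δ sin h₀ = 1.6085×0.36812×0.09485 + 0.92978×0.99549×0.99929 = 0.056163 + 0.924930 = 0.981093.
Q̄ = (S_0/π) × [bracket] = (445/π) × 0.981093 = 139.0 W/m².

Q̄ ≈ 139 W/m²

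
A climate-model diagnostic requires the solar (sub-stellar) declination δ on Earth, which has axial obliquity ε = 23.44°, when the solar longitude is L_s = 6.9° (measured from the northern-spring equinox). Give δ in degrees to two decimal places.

δ = +2.74°

sin δ = sin ε · sin L_s = sin 23.44° × sin 6.9° = 0.047789.
δ = arcsin(0.047789) = +2.74°.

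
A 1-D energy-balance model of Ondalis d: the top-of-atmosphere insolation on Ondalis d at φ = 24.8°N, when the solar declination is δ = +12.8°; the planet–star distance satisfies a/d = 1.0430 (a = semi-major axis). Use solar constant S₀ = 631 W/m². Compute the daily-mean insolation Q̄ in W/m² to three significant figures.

Q̄ ≈ 226 W/m²

cos H₀ = −tan(+24.8°) tan(+12.800°) = -0.1050, H₀ = 1.6760 rad.
Bracket: H₀ sin φ sin δ + cos φ cos δ sin H₀ = 1.6760×0.41945×0.22155 + 0.90778×0.97515×0.99447 = 0.155749 + 0.880326 = 1.036075.
Inverse-square distance factor (a/d)² = 1.0430² = 1.087849.
Q̄ = (S₀/π) × 1.087849 × [bracket] = (631/π) × 1.087849 × 1.036075 = 226.4 W/m².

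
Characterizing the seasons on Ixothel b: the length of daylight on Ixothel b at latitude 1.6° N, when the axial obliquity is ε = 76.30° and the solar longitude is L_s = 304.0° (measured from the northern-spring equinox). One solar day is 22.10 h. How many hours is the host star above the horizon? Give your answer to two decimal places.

10.78 h

Solar declination: sin δ = sin ε · sin L_s = sin 76.30° × sin 304.0° = -0.80545, so δ = -53.654°.
cos h₀ = −tan ϕ · tan δ = −tan(+1.6°) × tan(-53.654°) = 0.0380, so h₀ = 1.5328 rad = 87.82°.
Daylight = 2h₀/(2π) × 22.10 h = (1.5328/π) × 22.10 = 10.78 h.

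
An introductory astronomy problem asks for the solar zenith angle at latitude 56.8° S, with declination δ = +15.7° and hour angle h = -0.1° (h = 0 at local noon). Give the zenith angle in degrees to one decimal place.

cos θ_z = sin φ sin δ + cos φ cos δ cos h = -0.226429 + 0.527134 = 0.300705.
θ_z = arccos(0.300705) = 72.5°.

θ_z = 72.5°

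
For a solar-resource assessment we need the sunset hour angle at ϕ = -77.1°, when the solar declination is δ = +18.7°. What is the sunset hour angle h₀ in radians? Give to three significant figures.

h₀ = 0.00 rad

cos h₀ = −tan ϕ · tan δ = 1.4779 ≥ 1, so the Sun never rises (polar night) and h₀ = 0.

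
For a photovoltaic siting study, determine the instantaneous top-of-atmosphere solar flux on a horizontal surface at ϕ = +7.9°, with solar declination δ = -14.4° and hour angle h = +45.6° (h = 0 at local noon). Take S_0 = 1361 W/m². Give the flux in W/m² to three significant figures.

867 W/m²

cos θ_z = sin ϕ sin δ + cos ϕ cos δ cos h = -0.034181 + 0.671251 = 0.637070.
Flux = S_0 · cos θ_z = 1361 × 0.637070 = 867.1 W/m².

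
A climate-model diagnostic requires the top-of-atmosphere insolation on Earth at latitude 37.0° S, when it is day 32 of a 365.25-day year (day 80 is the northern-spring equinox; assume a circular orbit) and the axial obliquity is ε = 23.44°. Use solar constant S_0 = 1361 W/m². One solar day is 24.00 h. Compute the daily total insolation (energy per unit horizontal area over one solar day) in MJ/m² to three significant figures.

39.7 MJ/m²

Solar longitude: L_s = 360° × (32 − 80)/365.25 = -47.310°, i.e. -47.310° + 360° = 312.690°.
sin δ = sin 23.44° × sin 312.690° = -0.29239, so δ = -17.001°.
cos h₀ = −tan(-37.0°) tan(-17.001°) = -0.2304, h₀ = 1.8033 rad.
Bracket: h₀ sin ϕ sin δ + cos ϕ cos δ sin h₀ = 1.8033×-0.60182×-0.29239 + 0.79864×0.95630×0.97310 = 0.317320 + 0.743195 = 1.060515.
Q̄ = (S_0/π) × [bracket] = (1361/π) × 1.060515 = 459.44 W/m².
Daily total = Q̄ × 24.00 h × 3600 s/h = 459.44 × 24.00 × 3600 / 10⁶ = 39.70 MJ/m².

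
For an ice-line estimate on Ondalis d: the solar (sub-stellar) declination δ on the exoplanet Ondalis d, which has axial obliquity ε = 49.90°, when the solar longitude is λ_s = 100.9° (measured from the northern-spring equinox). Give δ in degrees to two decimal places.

δ = +48.69°

sin δ = sin ε · sin λ_s = sin 49.90° × sin 100.9° = 0.751121.
δ = arcsin(0.751121) = +48.69°.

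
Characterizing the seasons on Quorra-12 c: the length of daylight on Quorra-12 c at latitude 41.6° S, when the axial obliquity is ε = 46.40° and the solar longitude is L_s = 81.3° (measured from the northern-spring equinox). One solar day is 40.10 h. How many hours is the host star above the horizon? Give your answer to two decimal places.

Solar declination: sin δ = sin ε · sin L_s = sin 46.40° × sin 81.3° = 0.71584, so δ = +45.712°.
cos h₀ = −tan ϕ · tan δ = −tan(-41.6°) × tan(+45.712°) = 0.9102, so h₀ = 0.4271 rad = 24.47°.
Daylight = 2h₀/(2π) × 40.10 h = (0.4271/π) × 40.10 = 5.45 h.

5.45 h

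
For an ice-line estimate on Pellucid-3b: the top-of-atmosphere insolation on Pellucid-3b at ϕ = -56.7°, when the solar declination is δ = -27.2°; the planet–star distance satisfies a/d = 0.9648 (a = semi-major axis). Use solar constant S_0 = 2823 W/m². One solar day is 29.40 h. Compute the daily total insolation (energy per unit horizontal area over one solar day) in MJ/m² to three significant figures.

cos h₀ = −tan(-56.7°) tan(-27.200°) = -0.7824, h₀ = 2.4693 rad.
Bracket: h₀ sin ϕ sin δ + cos ϕ cos δ sin h₀ = 2.4693×-0.83581×-0.45710 + 0.54902×0.88942×0.62280 = 0.943393 + 0.304119 = 1.247512.
Inverse-square distance factor (a/d)² = 0.9648² = 0.930839.
Q̄ = (S_0/π) × 0.930839 × [bracket] = (2823/π) × 0.930839 × 1.247512 = 1043.5 W/m².
Daily total = Q̄ × 29.40 h × 3600 s/h = 1043.5 × 29.40 × 3600 / 10⁶ = 110.4 MJ/m².

110 MJ/m²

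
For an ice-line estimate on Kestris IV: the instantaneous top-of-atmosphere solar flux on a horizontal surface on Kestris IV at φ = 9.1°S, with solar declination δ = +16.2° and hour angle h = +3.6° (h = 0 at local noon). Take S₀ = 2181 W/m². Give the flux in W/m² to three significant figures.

cos θ_z = sin φ sin δ + cos φ cos δ cos h = -0.044125 + 0.946336 = 0.902211.
Flux = S₀ · cos θ_z = 2181 × 0.902211 = 1968 W/m².

1.97e+03 W/m²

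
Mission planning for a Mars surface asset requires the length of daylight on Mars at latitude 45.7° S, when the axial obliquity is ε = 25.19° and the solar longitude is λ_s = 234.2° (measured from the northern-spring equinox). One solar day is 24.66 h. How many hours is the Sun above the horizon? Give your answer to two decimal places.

Solar declination: sin δ = sin ε · sin λ_s = sin 25.19° × sin 234.2° = -0.34521, so δ = -20.194°.
cos H₀ = −tan φ · tan δ = −tan(-45.7°) × tan(-20.194°) = -0.3769, so H₀ = 1.9573 rad = 112.14°.
Daylight = 2H₀/(2π) × 24.66 h = (1.9573/π) × 24.66 = 15.36 h.

15.36 h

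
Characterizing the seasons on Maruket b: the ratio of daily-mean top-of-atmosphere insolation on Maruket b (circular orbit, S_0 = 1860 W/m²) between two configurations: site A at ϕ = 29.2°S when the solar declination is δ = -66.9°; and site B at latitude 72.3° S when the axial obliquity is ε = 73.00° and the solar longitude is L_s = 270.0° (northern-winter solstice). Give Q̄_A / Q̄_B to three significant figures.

— Configuration A (ϕ=-29.2°):
cos h₀ = −tan(-29.2°) tan(-66.900°) = -1.3103 ≤ −1 ⇒ polar day, h₀ = π.
Bracket: h₀ sin ϕ sin δ + cos ϕ cos δ sin h₀ = 3.1416×-0.48786×-0.91982 + 0.87292×0.39234×0.00000 = 1.409772 + 0.000000 = 1.409772.
Q̄ = (S_0/π) × [bracket] = (1860/π) × 1.409772 = 834.66 W/m².
— Configuration B (ϕ=-72.3°):
Solar declination: sin δ = sin ε · sin L_s = sin 73.00° × sin 270.0° = -0.95630, so δ = -73.000°.
cos h₀ = −tan(-72.3°) tan(-73.000°) = -10.2489 ≤ −1 ⇒ polar day, h₀ = π.
Bracket: h₀ sin ϕ sin δ + cos ϕ cos δ sin h₀ = 3.1416×-0.95266×-0.95630 + 0.30403×0.29237×0.00000 = 2.862088 + 0.000000 = 2.862088.
Q̄ = (S_0/π) × [bracket] = (1860/π) × 2.862088 = 1694.5 W/m².
Ratio Q̄_A / Q̄_B = 834.66 / 1694.5 = 0.4926.

Q̄_A / Q̄_B ≈ 0.493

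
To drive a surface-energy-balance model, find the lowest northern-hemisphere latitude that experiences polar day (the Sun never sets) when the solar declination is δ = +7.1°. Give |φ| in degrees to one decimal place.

Polar day requires cos H₀ = −tan φ tan δ ≤ −1, i.e. tan φ tan δ ≥ 1.
The boundary is |tan φ| · |tan δ| = 1, so |φ| = 90° − |δ| = 90° − 7.1° = 82.9° in the northern hemisphere.

|φ| = 82.9°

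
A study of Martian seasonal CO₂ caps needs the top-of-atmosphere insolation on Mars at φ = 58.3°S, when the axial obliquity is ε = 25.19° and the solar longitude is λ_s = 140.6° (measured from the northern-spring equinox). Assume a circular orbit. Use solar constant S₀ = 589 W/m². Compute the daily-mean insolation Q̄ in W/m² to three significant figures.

Q̄ ≈ 37.1 W/m²

Solar declination: sin δ = sin ε · sin λ_s = sin 25.19° × sin 140.6° = 0.27015, so δ = +15.673°.
cos H₀ = −tan(-58.3°) tan(+15.673°) = 0.4543, H₀ = 1.0992 rad.
Bracket: H₀ sin φ sin δ + cos φ cos δ sin H₀ = 1.0992×-0.85081×0.27015 + 0.52547×0.96282×0.89084 = -0.252647 + 0.450705 = 0.198058.
Q̄ = (S₀/π) × [bracket] = (589/π) × 0.198058 = 37.13 W/m².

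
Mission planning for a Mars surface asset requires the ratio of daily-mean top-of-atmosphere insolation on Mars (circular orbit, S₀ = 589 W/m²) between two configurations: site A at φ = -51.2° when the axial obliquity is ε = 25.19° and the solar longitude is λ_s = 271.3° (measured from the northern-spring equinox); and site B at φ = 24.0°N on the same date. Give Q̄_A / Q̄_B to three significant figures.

Q̄_A / Q̄_B ≈ 2.07

— Configuration A (φ=-51.2°):
Solar declination: sin δ = sin ε · sin λ_s = sin 25.19° × sin 271.3° = -0.42551, so δ = -25.183°.
cos H₀ = −tan(-51.2°) tan(-25.183°) = -0.5848, H₀ = 2.1954 rad.
Bracket: H₀ sin φ sin δ + cos φ cos δ sin H₀ = 2.1954×-0.77934×-0.42551 + 0.62660×0.90495×0.81117 = 0.728032 + 0.459967 = 1.187999.
Q̄ = (S₀/π) × [bracket] = (589/π) × 1.187999 = 222.73 W/m².
— Configuration B (φ=+24.0°):
cos H₀ = −tan(+24.0°) tan(-25.183°) = 0.2093, H₀ = 1.3599 rad.
Bracket: H₀ sin φ sin δ + cos φ cos δ sin H₀ = 1.3599×0.40674×-0.42551 + 0.91355×0.90495×0.97784 = -0.235361 + 0.808397 = 0.573036.
Q̄ = (S₀/π) × [bracket] = (589/π) × 0.573036 = 107.44 W/m².
Ratio Q̄_A / Q̄_B = 222.73 / 107.44 = 2.073.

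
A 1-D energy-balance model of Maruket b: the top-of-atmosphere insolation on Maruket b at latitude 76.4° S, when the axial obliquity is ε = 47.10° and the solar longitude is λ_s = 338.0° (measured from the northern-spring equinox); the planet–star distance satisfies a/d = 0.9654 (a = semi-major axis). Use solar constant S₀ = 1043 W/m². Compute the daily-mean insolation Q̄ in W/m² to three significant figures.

Solar declination: sin δ = sin ε · sin λ_s = sin 47.10° × sin 338.0° = -0.27442, so δ = -15.927°.
cos H₀ = −tan(-76.4°) tan(-15.927°) = -1.1796 ≤ −1 ⇒ polar day, H₀ = π.
Bracket: H₀ sin φ sin δ + cos φ cos δ sin H₀ = 3.1416×-0.97196×-0.27442 + 0.23514×0.96161×0.00000 = 0.837944 + 0.000000 = 0.837944.
Inverse-square distance factor (a/d)² = 0.9654² = 0.931997.
Q̄ = (S₀/π) × 0.931997 × [bracket] = (1043/π) × 0.931997 × 0.837944 = 259.3 W/m².

Q̄ ≈ 259 W/m²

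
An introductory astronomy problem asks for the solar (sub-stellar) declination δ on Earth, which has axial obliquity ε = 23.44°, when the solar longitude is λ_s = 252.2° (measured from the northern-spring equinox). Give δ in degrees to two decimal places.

sin δ = sin ε · sin λ_s = sin 23.44° × sin 252.2° = -0.378746.
δ = arcsin(-0.378746) = -22.26°.

δ = -22.26°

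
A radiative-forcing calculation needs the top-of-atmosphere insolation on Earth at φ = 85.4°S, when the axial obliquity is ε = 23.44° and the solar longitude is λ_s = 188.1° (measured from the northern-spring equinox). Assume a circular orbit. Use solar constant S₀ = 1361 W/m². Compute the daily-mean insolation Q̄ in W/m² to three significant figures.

Solar declination: sin δ = sin ε · sin λ_s = sin 23.44° × sin 188.1° = -0.05605, so δ = -3.213°.
cos H₀ = −tan(-85.4°) tan(-3.213°) = -0.6977, H₀ = 2.3430 rad.
Bracket: H₀ sin φ sin δ + cos φ cos δ sin H₀ = 2.3430×-0.99678×-0.05605 + 0.08020×0.99843×0.71637 = 0.130902 + 0.057363 = 0.188265.
Q̄ = (S₀/π) × [bracket] = (1361/π) × 0.188265 = 81.56 W/m².

Q̄ ≈ 81.6 W/m²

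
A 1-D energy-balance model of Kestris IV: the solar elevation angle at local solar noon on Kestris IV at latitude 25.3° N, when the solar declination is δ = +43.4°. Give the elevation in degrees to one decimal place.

71.9°

At local noon the hour angle is zero, so the zenith angle equals |ϕ − δ| = |+25.3° − (+43.400°)| = 18.100°.
Elevation = 90° − 18.100° = 71.9°.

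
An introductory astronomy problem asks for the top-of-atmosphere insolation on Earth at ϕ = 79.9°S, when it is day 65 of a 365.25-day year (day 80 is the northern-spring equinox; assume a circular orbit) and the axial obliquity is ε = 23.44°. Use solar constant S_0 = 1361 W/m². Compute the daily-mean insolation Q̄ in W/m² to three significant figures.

Solar longitude: L_s = 360° × (65 − 80)/365.25 = -14.784°, i.e. -14.784° + 360° = 345.216°.
sin δ = sin 23.44° × sin 345.216° = -0.10151, so δ = -5.826°.
cos h₀ = −tan(-79.9°) tan(-5.826°) = -0.5728, h₀ = 2.1807 rad.
Bracket: h₀ sin ϕ sin δ + cos ϕ cos δ sin h₀ = 2.1807×-0.98450×-0.10151 + 0.17537×0.99483×0.81968 = 0.217932 + 0.143004 = 0.360936.
Q̄ = (S_0/π) × [bracket] = (1361/π) × 0.360936 = 156.4 W/m².

Q̄ ≈ 156 W/m²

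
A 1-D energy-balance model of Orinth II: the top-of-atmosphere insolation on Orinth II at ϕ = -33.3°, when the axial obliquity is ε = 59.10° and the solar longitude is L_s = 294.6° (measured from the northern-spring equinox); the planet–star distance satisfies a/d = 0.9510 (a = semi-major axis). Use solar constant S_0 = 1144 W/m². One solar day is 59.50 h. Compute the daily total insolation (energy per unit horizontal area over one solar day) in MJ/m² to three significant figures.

97.6 MJ/m²

Solar declination: sin δ = sin ε · sin L_s = sin 59.10° × sin 294.6° = -0.78018, so δ = -51.277°.
cos h₀ = −tan(-33.3°) tan(-51.277°) = -0.8193, h₀ = 2.5309 rad.
Bracket: h₀ sin ϕ sin δ + cos ϕ cos δ sin h₀ = 2.5309×-0.54902×-0.78018 + 0.83581×0.62555×0.57343 = 1.084072 + 0.299813 = 1.383885.
Inverse-square distance factor (a/d)² = 0.9510² = 0.904401.
Q̄ = (S_0/π) × 0.904401 × [bracket] = (1144/π) × 0.904401 × 1.383885 = 455.76 W/m².
Daily total = Q̄ × 59.50 h × 3600 s/h = 455.76 × 59.50 × 3600 / 10⁶ = 97.62 MJ/m².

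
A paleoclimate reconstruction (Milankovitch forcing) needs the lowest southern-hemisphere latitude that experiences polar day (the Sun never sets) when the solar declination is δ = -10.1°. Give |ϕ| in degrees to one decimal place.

Polar day requires cos h₀ = −tan ϕ tan δ ≤ −1, i.e. tan ϕ tan δ ≥ 1.
The boundary is |tan ϕ| · |tan δ| = 1, so |ϕ| = 90° − |δ| = 90° − 10.1° = 79.9° in the southern hemisphere.

|ϕ| = 79.9°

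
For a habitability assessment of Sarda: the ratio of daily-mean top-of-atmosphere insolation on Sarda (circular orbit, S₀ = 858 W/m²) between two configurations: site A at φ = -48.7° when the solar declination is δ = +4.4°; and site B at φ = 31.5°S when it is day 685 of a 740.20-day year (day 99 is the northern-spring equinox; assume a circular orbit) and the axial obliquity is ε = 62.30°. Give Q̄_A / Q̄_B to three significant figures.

— Configuration A (φ=-48.7°):
cos H₀ = −tan(-48.7°) tan(+4.400°) = 0.0876, H₀ = 1.4831 rad.
Bracket: H₀ sin φ sin δ + cos φ cos δ sin H₀ = 1.4831×-0.75126×0.07672 + 0.66000×0.99705×0.99616 = -0.085481 + 0.655526 = 0.570045.
Q̄ = (S₀/π) × [bracket] = (858/π) × 0.570045 = 155.68 W/m².
— Configuration B (φ=-31.5°):
Solar longitude: λ_s = 360° × (685 − 99)/740.20 = 285.004°.
sin δ = sin 62.30° × sin 285.004° = -0.85521, so δ = -58.783°.
cos H₀ = −tan(-31.5°) tan(-58.783°) = -1.0112 ≤ −1 ⇒ polar day, H₀ = π.
Bracket: H₀ sin φ sin δ + cos φ cos δ sin H₀ = 3.1416×-0.52250×-0.85521 + 0.85264×0.51828×0.00000 = 1.403815 + 0.000000 = 1.403815.
Q̄ = (S₀/π) × [bracket] = (858/π) × 1.403815 = 383.40 W/m².
Ratio Q̄_A / Q̄_B = 155.68 / 383.40 = 0.4061.

Q̄_A / Q̄_B ≈ 0.406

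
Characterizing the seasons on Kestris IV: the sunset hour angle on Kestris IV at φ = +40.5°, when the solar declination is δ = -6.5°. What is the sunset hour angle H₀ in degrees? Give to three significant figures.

H₀ = 84.4°

cos H₀ = −tan φ · tan δ = −tan(+40.5°) × tan(-6.500°) = 0.0973, so H₀ = 1.4733 rad = 84.42°.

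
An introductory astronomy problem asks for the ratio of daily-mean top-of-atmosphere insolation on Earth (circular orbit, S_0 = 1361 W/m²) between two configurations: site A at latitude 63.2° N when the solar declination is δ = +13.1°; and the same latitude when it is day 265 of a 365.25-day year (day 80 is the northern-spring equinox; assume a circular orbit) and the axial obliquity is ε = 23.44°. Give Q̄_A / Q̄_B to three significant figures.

— Configuration A (ϕ=+63.2°):
cos h₀ = −tan(+63.2°) tan(+13.100°) = -0.4607, h₀ = 2.0496 rad.
Bracket: h₀ sin ϕ sin δ + cos ϕ cos δ sin h₀ = 2.0496×0.89259×0.22665 + 0.45088×0.97398×0.88757 = 0.414645 + 0.389775 = 0.804420.
Q̄ = (S_0/π) × [bracket] = (1361/π) × 0.804420 = 348.49 W/m².
— Configuration B (ϕ=+63.2°):
Solar longitude: L_s = 360° × (265 − 80)/365.25 = 182.341°.
sin δ = sin 23.44° × sin 182.341° = -0.01625, so δ = -0.931°.
cos h₀ = −tan(+63.2°) tan(-0.931°) = 0.0322, h₀ = 1.5386 rad.
Bracket: h₀ sin ϕ sin δ + cos ϕ cos δ sin h₀ = 1.5386×0.89259×-0.01625 + 0.45088×0.99987×0.99948 = -0.022317 + 0.450587 = 0.428270.
Q̄ = (S_0/π) × [bracket] = (1361/π) × 0.428270 = 185.54 W/m².
Ratio Q̄_A / Q̄_B = 348.49 / 185.54 = 1.878.

Q̄_A / Q̄_B ≈ 1.88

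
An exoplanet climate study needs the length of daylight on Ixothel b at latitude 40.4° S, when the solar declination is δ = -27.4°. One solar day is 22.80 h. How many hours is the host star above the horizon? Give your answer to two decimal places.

14.72 h

cos H₀ = −tan φ · tan δ = −tan(-40.4°) × tan(-27.400°) = -0.4412, so H₀ = 2.0277 rad = 116.18°.
Daylight = 2H₀/(2π) × 22.80 h = (2.0277/π) × 22.80 = 14.72 h.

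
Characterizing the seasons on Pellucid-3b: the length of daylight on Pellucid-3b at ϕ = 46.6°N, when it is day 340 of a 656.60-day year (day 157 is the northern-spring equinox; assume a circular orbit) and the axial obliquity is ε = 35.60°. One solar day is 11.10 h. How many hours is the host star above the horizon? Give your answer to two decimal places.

Solar longitude: L_s = 360° × (340 − 157)/656.60 = 100.335°.
sin δ = sin 35.60° × sin 100.335° = 0.57268, so δ = +34.937°.
cos h₀ = −tan ϕ · tan δ = −tan(+46.6°) × tan(+34.937°) = -0.7387, so h₀ = 2.4020 rad = 137.62°.
Daylight = 2h₀/(2π) × 11.10 h = (2.4020/π) × 11.10 = 8.49 h.

8.49 h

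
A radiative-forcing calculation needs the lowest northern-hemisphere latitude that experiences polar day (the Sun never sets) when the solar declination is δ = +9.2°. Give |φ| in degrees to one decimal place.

|φ| = 80.8°

Polar day requires cos H₀ = −tan φ tan δ ≤ −1, i.e. tan φ tan δ ≥ 1.
The boundary is |tan φ| · |tan δ| = 1, so |φ| = 90° − |δ| = 90° − 9.2° = 80.8° in the northern hemisphere.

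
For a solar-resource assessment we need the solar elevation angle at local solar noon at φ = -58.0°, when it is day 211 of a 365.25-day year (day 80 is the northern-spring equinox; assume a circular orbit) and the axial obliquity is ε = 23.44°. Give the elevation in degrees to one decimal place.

Solar longitude: λ_s = 360° × (211 − 80)/365.25 = 129.117°.
sin δ = sin 23.44° × sin 129.117° = 0.30863, so δ = +17.977°.
At local noon the hour angle is zero, so the zenith angle equals |φ − δ| = |-58.0° − (+17.977°)| = 75.977°.
Elevation = 90° − 75.977° = 14.0°.

14.0°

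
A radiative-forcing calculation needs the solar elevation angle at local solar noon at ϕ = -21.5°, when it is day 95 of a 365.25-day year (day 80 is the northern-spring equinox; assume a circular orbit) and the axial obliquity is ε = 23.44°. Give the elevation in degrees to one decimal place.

Solar longitude: L_s = 360° × (95 − 80)/365.25 = 14.784°.
sin δ = sin 23.44° × sin 14.784° = 0.10151, so δ = +5.826°.
At local noon the hour angle is zero, so the zenith angle equals |ϕ − δ| = |-21.5° − (+5.826°)| = 27.326°.
Elevation = 90° − 27.326° = 62.7°.

62.7°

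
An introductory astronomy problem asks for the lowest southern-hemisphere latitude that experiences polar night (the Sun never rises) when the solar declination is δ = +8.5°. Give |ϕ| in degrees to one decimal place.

Polar night requires cos h₀ = −tan ϕ tan δ ≥ 1, i.e. tan ϕ tan δ ≤ −1.
The boundary is |tan ϕ| · |tan δ| = 1, so |ϕ| = 90° − |δ| = 90° − 8.5° = 81.5° in the southern hemisphere.

|ϕ| = 81.5°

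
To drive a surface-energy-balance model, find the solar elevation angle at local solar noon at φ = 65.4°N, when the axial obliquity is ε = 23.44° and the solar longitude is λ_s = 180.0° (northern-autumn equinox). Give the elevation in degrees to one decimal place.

24.6°

Solar declination: sin δ = sin ε · sin λ_s = sin 23.44° × sin 180.0° = 0.00000, so δ = +0.000°.
At local noon the hour angle is zero, so the zenith angle equals |φ − δ| = |+65.4° − (+0.000°)| = 65.400°.
Elevation = 90° − 65.400° = 24.6°.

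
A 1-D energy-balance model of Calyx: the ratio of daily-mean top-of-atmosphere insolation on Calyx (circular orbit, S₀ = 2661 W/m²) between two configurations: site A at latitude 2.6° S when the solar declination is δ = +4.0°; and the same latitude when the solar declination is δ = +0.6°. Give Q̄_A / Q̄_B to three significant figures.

Q̄_A / Q̄_B ≈ 0.993

— Configuration A (φ=-2.6°):
cos H₀ = −tan(-2.6°) tan(+4.000°) = 0.0032, H₀ = 1.5676 rad.
Bracket: H₀ sin φ sin δ + cos φ cos δ sin H₀ = 1.5676×-0.04536×0.06976 + 0.99897×0.99756×0.99999 = -0.004960 + 0.996523 = 0.991563.
Q̄ = (S₀/π) × [bracket] = (2661/π) × 0.991563 = 839.88 W/m².
— Configuration B (φ=-2.6°):
cos H₀ = −tan(-2.6°) tan(+0.600°) = 0.0005, H₀ = 1.5703 rad.
Bracket: H₀ sin φ sin δ + cos φ cos δ sin H₀ = 1.5703×-0.04536×0.01047 + 0.99897×0.99995×1.00000 = -0.000746 + 0.998920 = 0.998174.
Q̄ = (S₀/π) × [bracket] = (2661/π) × 0.998174 = 845.48 W/m².
Ratio Q̄_A / Q̄_B = 839.88 / 845.48 = 0.9934.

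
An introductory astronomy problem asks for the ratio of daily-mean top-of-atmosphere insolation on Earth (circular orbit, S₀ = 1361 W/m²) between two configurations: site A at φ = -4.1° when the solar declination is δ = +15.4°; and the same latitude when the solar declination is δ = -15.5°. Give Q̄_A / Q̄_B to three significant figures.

— Configuration A (φ=-4.1°):
cos H₀ = −tan(-4.1°) tan(+15.400°) = 0.0197, H₀ = 1.5511 rad.
Bracket: H₀ sin φ sin δ + cos φ cos δ sin H₀ = 1.5511×-0.07150×0.26556 + 0.99744×0.96410×0.99981 = -0.029452 + 0.961449 = 0.931997.
Q̄ = (S₀/π) × [bracket] = (1361/π) × 0.931997 = 403.76 W/m².
— Configuration B (φ=-4.1°):
cos H₀ = −tan(-4.1°) tan(-15.500°) = -0.0199, H₀ = 1.5907 rad.
Bracket: H₀ sin φ sin δ + cos φ cos δ sin H₀ = 1.5907×-0.07150×-0.26724 + 0.99744×0.96363×0.99980 = 0.030395 + 0.960971 = 0.991366.
Q̄ = (S₀/π) × [bracket] = (1361/π) × 0.991366 = 429.48 W/m².
Ratio Q̄_A / Q̄_B = 403.76 / 429.48 = 0.9401.

Q̄_A / Q̄_B ≈ 0.940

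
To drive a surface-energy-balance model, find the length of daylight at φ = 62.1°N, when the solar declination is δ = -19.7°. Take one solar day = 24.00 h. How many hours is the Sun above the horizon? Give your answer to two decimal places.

cos H₀ = −tan φ · tan δ = −tan(+62.1°) × tan(-19.700°) = 0.6762, so H₀ = 0.8281 rad = 47.45°.
Daylight = 2H₀/(2π) × 24.00 h = (0.8281/π) × 24.00 = 6.33 h.

6.33 h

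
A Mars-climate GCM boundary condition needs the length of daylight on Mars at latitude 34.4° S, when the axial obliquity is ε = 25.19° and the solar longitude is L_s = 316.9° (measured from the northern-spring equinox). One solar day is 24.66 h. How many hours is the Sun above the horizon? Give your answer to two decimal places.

Solar declination: sin δ = sin ε · sin L_s = sin 25.19° × sin 316.9° = -0.29082, so δ = -16.907°.
cos h₀ = −tan ϕ · tan δ = −tan(-34.4°) × tan(-16.907°) = -0.2081, so h₀ = 1.7804 rad = 102.01°.
Daylight = 2h₀/(2π) × 24.66 h = (1.7804/π) × 24.66 = 13.98 h.

13.98 h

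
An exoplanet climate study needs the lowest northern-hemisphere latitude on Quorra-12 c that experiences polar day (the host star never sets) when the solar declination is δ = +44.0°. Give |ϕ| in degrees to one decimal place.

|ϕ| = 46.0°

Polar day requires cos h₀ = −tan ϕ tan δ ≤ −1, i.e. tan ϕ tan δ ≥ 1.
The boundary is |tan ϕ| · |tan δ| = 1, so |ϕ| = 90° − |δ| = 90° − 44.0° = 46.0° in the northern hemisphere.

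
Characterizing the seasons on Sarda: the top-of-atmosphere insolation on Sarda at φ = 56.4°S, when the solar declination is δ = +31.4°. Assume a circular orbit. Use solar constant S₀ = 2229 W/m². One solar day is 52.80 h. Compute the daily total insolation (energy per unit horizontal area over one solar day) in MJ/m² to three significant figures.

1.40 MJ/m²

cos H₀ = −tan(-56.4°) tan(+31.400°) = 0.9187, H₀ = 0.4059 rad.
Bracket: H₀ sin φ sin δ + cos φ cos δ sin H₀ = 0.4059×-0.83292×0.52101 + 0.55339×0.85355×0.39489 = -0.176144 + 0.186525 = 0.010381.
Q̄ = (S₀/π) × [bracket] = (2229/π) × 0.010381 = 7.3655 W/m².
Daily total = Q̄ × 52.80 h × 3600 s/h = 7.3655 × 52.80 × 3600 / 10⁶ = 1.400 MJ/m².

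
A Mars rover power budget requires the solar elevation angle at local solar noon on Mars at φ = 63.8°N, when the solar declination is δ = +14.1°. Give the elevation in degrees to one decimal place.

40.3°

At local noon the hour angle is zero, so the zenith angle equals |φ − δ| = |+63.8° − (+14.100°)| = 49.700°.
Elevation = 90° − 49.700° = 40.3°.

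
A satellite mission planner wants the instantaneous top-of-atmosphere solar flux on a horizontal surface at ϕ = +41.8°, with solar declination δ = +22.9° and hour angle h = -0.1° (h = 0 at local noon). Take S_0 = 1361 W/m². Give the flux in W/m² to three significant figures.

cos θ_z = sin ϕ sin δ + cos ϕ cos δ cos h = 0.259364 + 0.686721 = 0.946085.
Flux = S_0 · cos θ_z = 1361 × 0.946085 = 1288 W/m².

1.29e+03 W/m²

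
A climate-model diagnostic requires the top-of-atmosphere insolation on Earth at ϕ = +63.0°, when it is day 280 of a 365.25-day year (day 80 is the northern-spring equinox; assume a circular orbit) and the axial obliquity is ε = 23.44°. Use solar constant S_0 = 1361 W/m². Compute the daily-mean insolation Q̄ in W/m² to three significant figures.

Q̄ ≈ 130 W/m²

Solar longitude: L_s = 360° × (280 − 80)/365.25 = 197.125°.
sin δ = sin 23.44° × sin 197.125° = -0.11713, so δ = -6.727°.
cos h₀ = −tan(+63.0°) tan(-6.727°) = 0.2315, h₀ = 1.3372 rad.
Bracket: h₀ sin ϕ sin δ + cos ϕ cos δ sin h₀ = 1.3372×0.89101×-0.11713 + 0.45399×0.99312×0.97284 = -0.139556 + 0.438621 = 0.299065.
Q̄ = (S_0/π) × [bracket] = (1361/π) × 0.299065 = 129.6 W/m².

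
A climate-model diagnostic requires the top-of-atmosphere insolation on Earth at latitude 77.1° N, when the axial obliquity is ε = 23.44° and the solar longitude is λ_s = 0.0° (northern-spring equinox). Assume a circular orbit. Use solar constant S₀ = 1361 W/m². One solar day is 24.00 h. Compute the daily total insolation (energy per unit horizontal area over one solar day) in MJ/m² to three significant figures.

Solar declination: sin δ = sin ε · sin λ_s = sin 23.44° × sin 0.0° = 0.00000, so δ = +0.000°.
cos H₀ = −tan(+77.1°) tan(+0.000°) = -0.0000, H₀ = 1.5708 rad.
Bracket: H₀ sin φ sin δ + cos φ cos δ sin H₀ = 1.5708×0.97476×0.00000 + 0.22325×1.00000×1.00000 = 0.000000 + 0.223250 = 0.223250.
Q̄ = (S₀/π) × [bracket] = (1361/π) × 0.223250 = 96.716 W/m².
Daily total = Q̄ × 24.00 h × 3600 s/h = 96.716 × 24.00 × 3600 / 10⁶ = 8.356 MJ/m².

8.36 MJ/m²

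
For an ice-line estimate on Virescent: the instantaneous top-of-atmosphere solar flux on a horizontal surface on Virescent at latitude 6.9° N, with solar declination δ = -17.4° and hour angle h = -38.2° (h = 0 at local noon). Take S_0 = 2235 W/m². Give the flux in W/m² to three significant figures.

1.58e+03 W/m²

cos θ_z = sin ϕ sin δ + cos ϕ cos δ cos h = -0.035926 + 0.744465 = 0.708539.
Flux = S_0 · cos θ_z = 2235 × 0.708539 = 1584 W/m².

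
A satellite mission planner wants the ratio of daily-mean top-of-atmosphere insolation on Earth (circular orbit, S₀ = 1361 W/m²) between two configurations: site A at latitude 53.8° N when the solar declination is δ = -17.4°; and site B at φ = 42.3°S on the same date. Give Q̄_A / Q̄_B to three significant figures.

Q̄_A / Q̄_B ≈ 0.226

— Configuration A (φ=+53.8°):
cos H₀ = −tan(+53.8°) tan(-17.400°) = 0.4282, H₀ = 1.1283 rad.
Bracket: H₀ sin φ sin δ + cos φ cos δ sin H₀ = 1.1283×0.80696×-0.29904 + 0.59061×0.95424×0.90369 = -0.272274 + 0.509305 = 0.237031.
Q̄ = (S₀/π) × [bracket] = (1361/π) × 0.237031 = 102.69 W/m².
— Configuration B (φ=-42.3°):
cos H₀ = −tan(-42.3°) tan(-17.400°) = -0.2852, H₀ = 1.8600 rad.
Bracket: H₀ sin φ sin δ + cos φ cos δ sin H₀ = 1.8600×-0.67301×-0.29904 + 0.73963×0.95424×0.95848 = 0.374338 + 0.676480 = 1.050818.
Q̄ = (S₀/π) × [bracket] = (1361/π) × 1.050818 = 455.24 W/m².
Ratio Q̄_A / Q̄_B = 102.69 / 455.24 = 0.2256.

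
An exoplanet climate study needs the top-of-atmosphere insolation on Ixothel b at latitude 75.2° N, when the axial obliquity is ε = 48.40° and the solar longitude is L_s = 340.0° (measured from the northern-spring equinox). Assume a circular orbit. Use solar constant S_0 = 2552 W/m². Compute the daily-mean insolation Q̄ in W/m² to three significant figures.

Q̄ ≈ 0.00 W/m²

Solar declination: sin δ = sin ε · sin L_s = sin 48.40° × sin 340.0° = -0.25576, so δ = -14.819°.
cos h₀ = −tan(+75.2°) tan(-14.819°) = 1.0013 ≥ 1 ⇒ polar night, h₀ = 0 and Q̄ = 0.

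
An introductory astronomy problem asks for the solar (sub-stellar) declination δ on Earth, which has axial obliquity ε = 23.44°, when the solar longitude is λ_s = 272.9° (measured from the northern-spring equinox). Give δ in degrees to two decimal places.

sin δ = sin ε · sin λ_s = sin 23.44° × sin 272.9° = -0.397279.
δ = arcsin(-0.397279) = -23.41°.

δ = -23.41°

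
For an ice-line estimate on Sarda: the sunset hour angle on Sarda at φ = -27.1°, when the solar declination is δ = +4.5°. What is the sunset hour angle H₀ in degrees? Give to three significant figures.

cos H₀ = −tan φ · tan δ = −tan(-27.1°) × tan(+4.500°) = 0.0403, so H₀ = 1.5305 rad = 87.69°.

H₀ = 87.7°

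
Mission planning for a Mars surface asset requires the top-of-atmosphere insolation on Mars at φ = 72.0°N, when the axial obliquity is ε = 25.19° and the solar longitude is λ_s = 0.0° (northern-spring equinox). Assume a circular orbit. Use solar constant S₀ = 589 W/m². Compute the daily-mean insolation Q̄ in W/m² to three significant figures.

Q̄ ≈ 57.9 W/m²

Solar declination: sin δ = sin ε · sin λ_s = sin 25.19° × sin 0.0° = 0.00000, so δ = +0.000°.
cos H₀ = −tan(+72.0°) tan(+0.000°) = -0.0000, H₀ = 1.5708 rad.
Bracket: H₀ sin φ sin δ + cos φ cos δ sin H₀ = 1.5708×0.95106×0.00000 + 0.30902×1.00000×1.00000 = 0.000000 + 0.309020 = 0.309020.
Q̄ = (S₀/π) × [bracket] = (589/π) × 0.309020 = 57.94 W/m².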